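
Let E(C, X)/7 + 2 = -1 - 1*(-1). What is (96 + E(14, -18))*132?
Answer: 10824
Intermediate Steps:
E(C, X) = -14 (E(C, X) = -14 + 7*(-1 - 1*(-1)) = -14 + 7*(-1 + 1) = -14 + 7*0 = -14 + 0 = -14)
(96 + E(14, -18))*132 = (96 - 14)*132 = 82*132 = 10824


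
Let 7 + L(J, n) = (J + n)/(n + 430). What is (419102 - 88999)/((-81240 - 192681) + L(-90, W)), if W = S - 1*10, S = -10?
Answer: -13534223/11231059 ≈ -1.2051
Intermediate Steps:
W = -20 (W = -10 - 1*10 = -10 - 10 = -20)
L(J, n) = -7 + (J + n)/(430 + n) (L(J, n) = -7 + (J + n)/(n + 430) = -7 + (J + n)/(430 + n))
(419102 - 88999)/((-81240 - 192681) + L(-90, W)) = (419102 - 88999)/((-81240 - 192681) + (-3010 - 90 - 6*(-20))/(430 - 20)) = 330103/(-273921 + (-3010 - 90 + 120)/410) = 330103/(-273921 + (1/410)*(-2980)) = 330103/(-273921 - 298/41) = 330103/(-11231059/41) = 330103*(-41/11231059) = -13534223/11231059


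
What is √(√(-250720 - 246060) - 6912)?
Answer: √(-6912 + 2*I*√124195) ≈ 4.2334 + 83.246*I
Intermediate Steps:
√(√(-250720 - 246060) - 6912) = √(√(-496780) - 6912) = √(2*I*√124195 - 6912) = √(-6912 + 2*I*√124195)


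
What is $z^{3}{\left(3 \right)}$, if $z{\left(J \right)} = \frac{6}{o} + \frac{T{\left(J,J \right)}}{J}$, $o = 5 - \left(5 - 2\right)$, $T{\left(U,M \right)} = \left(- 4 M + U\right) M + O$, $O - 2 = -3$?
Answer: $- \frac{6859}{27} \approx -254.04$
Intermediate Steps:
$O = -1$ ($O = 2 - 3 = -1$)
$T{\left(U,M \right)} = -1 + M \left(U - 4 M\right)$ ($T{\left(U,M \right)} = \left(- 4 M + U\right) M - 1 = \left(U - 4 M\right) M - 1 = M \left(U - 4 M\right) - 1 = -1 + M \left(U - 4 M\right)$)
$o = 2$ ($o = 5 - 3 = 2$)
$z{\left(J \right)} = 3 + \frac{-1 - 3 J^{2}}{J}$ ($z{\left(J \right)} = \frac{6}{2} + \frac{-1 - 4 J^{2} + J J}{J} = 6 \cdot \frac{1}{2} + \frac{-1 - 4 J^{2} + J^{2}}{J} = 3 + \frac{-1 - 3 J^{2}}{J}$)
$z^{3}{\left(3 \right)} = \left(3 - \frac{1}{3} - 9\right)^{3} = \left(- \frac{19}{3}\right)^{3} = - \frac{6859}{27}$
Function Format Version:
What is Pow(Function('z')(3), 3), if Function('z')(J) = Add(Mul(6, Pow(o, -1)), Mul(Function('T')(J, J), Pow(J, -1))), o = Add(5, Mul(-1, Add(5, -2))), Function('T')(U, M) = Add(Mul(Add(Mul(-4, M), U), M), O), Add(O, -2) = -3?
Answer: Rational(-6859, 27) ≈ -254.04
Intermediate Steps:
O = -1 (O = Add(2, -3) = -1)
Function('T')(U, M) = Add(-1, Mul(M, Add(U, Mul(-4, M)))) (Function('T')(U, M) = Add(Mul(Add(Mul(-4, M), U), M), -1) = Add(Mul(Add(U, Mul(-4, M)), M), -1) = Add(Mul(M, Add(U, Mul(-4, M))), -1) = Add(-1, Mul(M, Add(U, Mul(-4, M)))))
o = 2 (o = Add(5, Mul(-1, 3)) = Add(5, -3) = 2)
Function('z')(J) = Add(3, Mul(Pow(J, -1), Add(-1, Mul(-3, Pow(J, 2))))) (Function('z')(J) = Add(Mul(6, Pow(2, -1)), Mul(Add(-1, Mul(-4, Pow(J, 2)), Mul(J, J)), Pow(J, -1))) = Add(Mul(6, Rational(1, 2)), Mul(Add(-1, Mul(-4, Pow(J, 2)), Pow(J, 2)), Pow(J, -1))) = Add(3, Mul(Add(-1, Mul(-3, Pow(J, 2))), Pow(J, -1))) = Add(3, Mul(Pow(J, -1), Add(-1, Mul(-3, Pow(J, 2))))))
Pow(Function('z')(3), 3) = Pow(Add(3, Mul(-1, Pow(3, -1)), Mul(-3, 3)), 3) = Pow(Add(3, Mul(-1, Rational(1, 3)), -9), 3) = Pow(Add(3, Rational(-1, 3), -9), 3) = Pow(Rational(-19, 3), 3) = Rational(-6859, 27)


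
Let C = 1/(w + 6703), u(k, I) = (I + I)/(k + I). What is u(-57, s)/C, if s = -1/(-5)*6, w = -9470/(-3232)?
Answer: -3612261/12524 ≈ -288.43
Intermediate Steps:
w = 4735/1616 (w = -9470*(-1/3232) = 4735/1616 ≈ 2.9301)
s = 6/5 (s = -1*(-⅕)*6 = (⅕)*6 = 6/5 ≈ 1.2000)
u(k, I) = 2*I/(I + k) (u(k, I) = (2*I)/(I + k) = 2*I/(I + k))
C = 1616/10836783 (C = 1/(4735/1616 + 6703) = 1/(10836783/1616) = 1616/10836783 ≈ 0.00014912)
u(-57, s)/C = (2*(6/5)/(6/5 - 57))/(1616/10836783) = (2*(6/5)/(-279/5))*(10836783/1616) = (2*(6/5)*(-5/279))*(10836783/1616) = -4/93*10836783/1616 = -3612261/12524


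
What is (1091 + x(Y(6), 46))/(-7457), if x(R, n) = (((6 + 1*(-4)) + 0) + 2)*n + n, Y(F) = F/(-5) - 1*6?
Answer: -1321/7457 ≈ -0.17715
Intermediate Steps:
Y(F) = -6 - F/5 (Y(F) = F*(-⅕) - 6 = -F/5 - 6 = -6 - F/5)
x(R, n) = 5*n (x(R, n) = (((6 - 4) + 0) + 2)*n + n = ((2 + 0) + 2)*n + n = (2 + 2)*n + n = 4*n + n = 5*n)
(1091 + x(Y(6), 46))/(-7457) = (1091 + 5*46)/(-7457) = (1091 + 230)*(-1/7457) = 1321*(-1/7457) = -1321/7457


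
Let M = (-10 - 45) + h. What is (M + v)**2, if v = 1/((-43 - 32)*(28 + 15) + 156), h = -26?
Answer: 61796988100/9418761 ≈ 6561.1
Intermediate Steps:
M = -81 (M = (-10 - 45) - 26 = -55 - 26 = -81)
v = -1/3069 (v = 1/(-75*43 + 156) = 1/(-3225 + 156) = 1/(-3069) = -1/3069 ≈ -0.00032584)
(M + v)**2 = (-81 - 1/3069)**2 = (-248590/3069)**2 = 61796988100/9418761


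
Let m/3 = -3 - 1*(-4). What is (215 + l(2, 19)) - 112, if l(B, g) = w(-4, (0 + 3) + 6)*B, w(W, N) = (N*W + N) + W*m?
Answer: 25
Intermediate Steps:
m = 3 (m = 3*(-3 - 1*(-4)) = 3*(-3 + 4) = 3*1 = 3)
w(W, N) = N + 3*W + N*W (w(W, N) = (N*W + N) + W*3 = (N + N*W) + 3*W = N + 3*W + N*W)
l(B, g) = -39*B (l(B, g) = (((0 + 3) + 6) + 3*(-4) + ((0 + 3) + 6)*(-4))*B = ((3 + 6) - 12 + (3 + 6)*(-4))*B = (9 - 12 + 9*(-4))*B = (9 - 12 - 36)*B = -39*B)
(215 + l(2, 19)) - 112 = (215 - 39*2) - 112 = (215 - 78) - 112 = 137 - 112 = 25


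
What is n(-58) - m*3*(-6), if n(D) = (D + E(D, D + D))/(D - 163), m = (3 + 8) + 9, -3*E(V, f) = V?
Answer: 238796/663 ≈ 360.17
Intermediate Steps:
E(V, f) = -V/3
m = 20 (m = 11 + 9 = 20)
n(D) = 2*D/(3*(-163 + D)) (n(D) = (D - D/3)/(D - 163) = (2*D/3)/(-163 + D) = 2*D/(3*(-163 + D)))
n(-58) - m*3*(-6) = (⅔)*(-58)/(-163 - 58) - 20*3*(-6) = (⅔)*(-58)/(-221) - 60*(-6) = (⅔)*(-58)*(-1/221) - 1*(-360) = 116/663 + 360 = 238796/663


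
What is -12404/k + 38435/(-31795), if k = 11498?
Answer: -83631081/36557891 ≈ -2.2876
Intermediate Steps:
-12404/k + 38435/(-31795) = -12404/11498 + 38435/(-31795) = -12404*1/11498 + 38435*(-1/31795) = -6202/5749 - 7687/6359 = -83631081/36557891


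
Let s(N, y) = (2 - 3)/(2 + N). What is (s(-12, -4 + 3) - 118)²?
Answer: 1390041/100 ≈ 13900.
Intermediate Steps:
s(N, y) = -1/(2 + N)
(s(-12, -4 + 3) - 118)² = (-1/(2 - 12) - 118)² = (-1/(-10) - 118)² = (-1*(-⅒) - 118)² = (⅒ - 118)² = (-1179/10)² = 1390041/100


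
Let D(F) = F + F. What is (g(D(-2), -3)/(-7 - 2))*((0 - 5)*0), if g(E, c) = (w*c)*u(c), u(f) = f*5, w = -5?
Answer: 0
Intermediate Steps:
u(f) = 5*f
D(F) = 2*F
g(E, c) = -25*c² (g(E, c) = (-5*c)*(5*c) = -25*c²)
(g(D(-2), -3)/(-7 - 2))*((0 - 5)*0) = ((-25*(-3)²)/(-7 - 2))*((0 - 5)*0) = ((-25*9)/(-9))*(-5*0) = -⅑*(-225)*0 = 25*0 = 0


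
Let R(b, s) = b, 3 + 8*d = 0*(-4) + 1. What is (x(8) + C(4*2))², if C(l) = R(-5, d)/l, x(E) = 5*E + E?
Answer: 143641/64 ≈ 2244.4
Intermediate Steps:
d = -¼ (d = -3/8 + (0*(-4) + 1)/8 = -3/8 + (0 + 1)/8 = -3/8 + (⅛)*1 = -3/8 + ⅛ = -¼ ≈ -0.25000)
x(E) = 6*E
C(l) = -5/l
(x(8) + C(4*2))² = (6*8 - 5/(4*2))² = (48 - 5/8)² = (379/8)² = 143641/64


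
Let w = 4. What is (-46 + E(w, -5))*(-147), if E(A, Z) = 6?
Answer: 5880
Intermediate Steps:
(-46 + E(w, -5))*(-147) = (-46 + 6)*(-147) = -40*(-147) = 5880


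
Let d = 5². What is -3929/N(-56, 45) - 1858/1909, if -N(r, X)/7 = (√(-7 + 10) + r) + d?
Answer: -244974039/12801754 - 3929*√3/6706 ≈ -20.151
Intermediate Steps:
d = 25
N(r, X) = -175 - 7*r - 7*√3 (N(r, X) = -7*((√(-7 + 10) + r) + 25) = -7*((√3 + r) + 25) = -7*((r + √3) + 25) = -7*(25 + r + √3) = -175 - 7*r - 7*√3)
-3929/N(-56, 45) - 1858/1909 = -3929/(-175 - 7*(-56) - 7*√3) - 1858/1909 = -3929/(-175 + 392 - 7*√3) - 1858*1/1909 = -3929/(217 - 7*√3) - 1858/1909 = -1858/1909 - 3929/(217 - 7*√3)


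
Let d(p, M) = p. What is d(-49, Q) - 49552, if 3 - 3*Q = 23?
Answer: -49601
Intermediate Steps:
Q = -20/3 (Q = 1 - 1/3*23 = 1 - 23/3 = -20/3 ≈ -6.6667)
d(-49, Q) - 49552 = -49 - 49552 = -49601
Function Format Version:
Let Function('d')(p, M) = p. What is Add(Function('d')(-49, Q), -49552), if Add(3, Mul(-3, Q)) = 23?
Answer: -49601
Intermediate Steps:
Q = Rational(-20, 3) (Q = Add(1, Mul(Rational(-1, 3), 23)) = Add(1, Rational(-23, 3)) = Rational(-20, 3) ≈ -6.6667)
Add(Function('d')(-49, Q), -49552) = Add(-49, -49552) = -49601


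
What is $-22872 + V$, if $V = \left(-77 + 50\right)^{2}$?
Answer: $-22143$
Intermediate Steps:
$V = 729$ ($V = \left(-27\right)^{2} = 729$)
$-22872 + V = -22872 + 729 = -22143$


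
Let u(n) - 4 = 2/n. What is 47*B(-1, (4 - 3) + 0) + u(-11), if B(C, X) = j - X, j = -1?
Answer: -992/11 ≈ -90.182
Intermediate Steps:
u(n) = 4 + 2/n
B(C, X) = -1 - X
47*B(-1, (4 - 3) + 0) + u(-11) = 47*(-1 - ((4 - 3) + 0)) + (4 + 2/(-11)) = 47*(-1 - (1 + 0)) + (4 + 2*(-1/11)) = 47*(-1 - 1*1) + (4 - 2/11) = 47*(-1 - 1) + 42/11 = 47*(-2) + 42/11 = -94 + 42/11 = -992/11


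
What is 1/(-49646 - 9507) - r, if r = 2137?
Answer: -126409962/59153 ≈ -2137.0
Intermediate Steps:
1/(-49646 - 9507) - r = 1/(-49646 - 9507) - 1*2137 = 1/(-59153) - 2137 = -1/59153 - 2137 = -126409962/59153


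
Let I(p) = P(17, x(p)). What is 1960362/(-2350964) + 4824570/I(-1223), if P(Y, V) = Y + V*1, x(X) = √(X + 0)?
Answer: 1147724240987/21158676 - 804095*I*√1223/252 ≈ 54244.0 - 1.1159e+5*I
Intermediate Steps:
x(X) = √X
P(Y, V) = V + Y (P(Y, V) = Y + V = V + Y)
I(p) = 17 + √p (I(p) = √p + 17 = 17 + √p)
1960362/(-2350964) + 4824570/I(-1223) = 1960362/(-2350964) + 4824570/(17 + √(-1223)) = 1960362*(-1/2350964) + 4824570/(17 + I*√1223) = -980181/1175482 + 4824570/(17 + I*√1223)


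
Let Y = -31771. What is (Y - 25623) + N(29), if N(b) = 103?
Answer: -57291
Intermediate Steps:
(Y - 25623) + N(29) = (-31771 - 25623) + 103 = -57394 + 103 = -57291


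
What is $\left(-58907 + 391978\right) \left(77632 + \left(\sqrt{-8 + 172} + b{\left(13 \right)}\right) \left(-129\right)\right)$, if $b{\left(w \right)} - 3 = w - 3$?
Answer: $25298407805 - 85932318 \sqrt{41} \approx 2.4748 \cdot 10^{10}$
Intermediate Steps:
$b{\left(w \right)} = w$ ($b{\left(w \right)} = 3 + \left(w - 3\right) = 3 + \left(-3 + w\right) = w$)
$\left(-58907 + 391978\right) \left(77632 + \left(\sqrt{-8 + 172} + b{\left(13 \right)}\right) \left(-129\right)\right) = \left(-58907 + 391978\right) \left(77632 + \left(\sqrt{-8 + 172} + 13\right) \left(-129\right)\right) = 333071 \left(77632 + \left(\sqrt{164} + 13\right) \left(-129\right)\right) = 333071 \left(77632 + \left(2 \sqrt{41} + 13\right) \left(-129\right)\right) = 333071 \left(77632 + \left(13 + 2 \sqrt{41}\right) \left(-129\right)\right) = 333071 \left(77632 - \left(1677 + 258 \sqrt{41}\right)\right) = 333071 \left(75955 - 258 \sqrt{41}\right) = 25298407805 - 85932318 \sqrt{41}$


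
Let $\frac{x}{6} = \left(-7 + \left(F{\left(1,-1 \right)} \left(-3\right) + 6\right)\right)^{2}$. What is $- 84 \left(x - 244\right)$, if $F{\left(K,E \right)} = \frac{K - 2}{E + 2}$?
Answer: $18480$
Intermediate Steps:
$F{\left(K,E \right)} = \frac{-2 + K}{2 + E}$
$x = 24$ ($x = 6 \left(-7 + \left(\frac{-2 + 1}{2 - 1} \left(-3\right) + 6\right)\right)^{2} = 6 \left(-7 + \left(1^{-1} \left(-1\right) \left(-3\right) + 6\right)\right)^{2} = 6 \left(-7 + \left(1 \left(-1\right) \left(-3\right) + 6\right)\right)^{2} = 6 \left(-7 + \left(\left(-1\right) \left(-3\right) + 6\right)\right)^{2} = 6 \left(-7 + \left(3 + 6\right)\right)^{2} = 6 \left(-7 + 9\right)^{2} = 6 \cdot 2^{2} = 6 \cdot 4 = 24$)
$- 84 \left(x - 244\right) = - 84 \left(24 - 244\right) = \left(-84\right) \left(-220\right) = 18480$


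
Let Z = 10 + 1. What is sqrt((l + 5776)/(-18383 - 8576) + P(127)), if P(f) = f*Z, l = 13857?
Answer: sqrt(1014793104310)/26959 ≈ 37.367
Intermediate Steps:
Z = 11
P(f) = 11*f (P(f) = f*11 = 11*f)
sqrt((l + 5776)/(-18383 - 8576) + P(127)) = sqrt((13857 + 5776)/(-18383 - 8576) + 11*127) = sqrt(19633/(-26959) + 1397) = sqrt(19633*(-1/26959) + 1397) = sqrt(-19633/26959 + 1397) = sqrt(37642090/26959) = sqrt(1014793104310)/26959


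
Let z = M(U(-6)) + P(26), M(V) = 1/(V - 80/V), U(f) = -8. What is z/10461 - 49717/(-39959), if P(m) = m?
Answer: 1042296901/836022198 ≈ 1.2467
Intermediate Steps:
z = 53/2 (z = -8/(-80 + (-8)²) + 26 = -8/(-80 + 64) + 26 = -8/(-16) + 26 = -8*(-1/16) + 26 = ½ + 26 = 53/2 ≈ 26.500)
z/10461 - 49717/(-39959) = (53/2)/10461 - 49717/(-39959) = (53/2)*(1/10461) - 49717*(-1/39959) = 53/20922 + 49717/39959 = 1042296901/836022198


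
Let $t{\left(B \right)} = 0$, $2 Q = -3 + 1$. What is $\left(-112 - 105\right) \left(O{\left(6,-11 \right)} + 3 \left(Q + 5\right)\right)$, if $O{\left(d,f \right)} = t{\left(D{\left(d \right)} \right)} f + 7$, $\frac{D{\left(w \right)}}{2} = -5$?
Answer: $-4123$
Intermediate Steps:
$Q = -1$ ($Q = \frac{-3 + 1}{2} = \frac{1}{2} \left(-2\right) = -1$)
$D{\left(w \right)} = -10$ ($D{\left(w \right)} = 2 \left(-5\right) = -10$)
$O{\left(d,f \right)} = 7$ ($O{\left(d,f \right)} = 0 f + 7 = 0 + 7 = 7$)
$\left(-112 - 105\right) \left(O{\left(6,-11 \right)} + 3 \left(Q + 5\right)\right) = \left(-112 - 105\right) \left(7 + 3 \left(-1 + 5\right)\right) = - 217 \left(7 + 3 \cdot 4\right) = - 217 \left(7 + 12\right) = \left(-217\right) 19 = -4123$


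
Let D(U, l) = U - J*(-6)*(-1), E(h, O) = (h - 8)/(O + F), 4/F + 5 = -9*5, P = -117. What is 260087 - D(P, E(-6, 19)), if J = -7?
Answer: 260162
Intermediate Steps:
F = -2/25 (F = 4/(-5 - 9*5) = 4/(-5 - 45) = 4/(-50) = 4*(-1/50) = -2/25 ≈ -0.080000)
E(h, O) = (-8 + h)/(-2/25 + O) (E(h, O) = (h - 8)/(O - 2/25) = (-8 + h)/(-2/25 + O))
D(U, l) = 42 + U (D(U, l) = U - (-7*(-6))*(-1) = U - 42*(-1) = U - 1*(-42) = U + 42 = 42 + U)
260087 - D(P, E(-6, 19)) = 260087 - (42 - 117) = 260087 - 1*(-75) = 260087 + 75 = 260162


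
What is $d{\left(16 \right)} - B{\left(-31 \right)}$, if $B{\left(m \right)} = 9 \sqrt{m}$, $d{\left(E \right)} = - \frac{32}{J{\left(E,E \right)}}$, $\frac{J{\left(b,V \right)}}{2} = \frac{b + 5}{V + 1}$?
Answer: $- \frac{272}{21} - 9 i \sqrt{31} \approx -12.952 - 50.11 i$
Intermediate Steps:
$J{\left(b,V \right)} = \frac{2 \left(5 + b\right)}{1 + V}$ ($J{\left(b,V \right)} = 2 \frac{b + 5}{V + 1} = 2 \frac{5 + b}{1 + V} = \frac{2 \left(5 + b\right)}{1 + V}$)
$d{\left(E \right)} = - \frac{16 \left(1 + E\right)}{5 + E}$ ($d{\left(E \right)} = - \frac{32}{2 \frac{1}{1 + E} \left(5 + E\right)} = - 32 \frac{1 + E}{2 \left(5 + E\right)} = - \frac{16 \left(1 + E\right)}{5 + E}$)
$d{\left(16 \right)} - B{\left(-31 \right)} = \frac{16 \left(-1 - 16\right)}{5 + 16} - 9 \sqrt{-31} = \frac{16 \left(-1 - 16\right)}{21} - 9 i \sqrt{31} = 16 \cdot \frac{1}{21} \left(-17\right) - 9 i \sqrt{31} = - \frac{272}{21} - 9 i \sqrt{31}$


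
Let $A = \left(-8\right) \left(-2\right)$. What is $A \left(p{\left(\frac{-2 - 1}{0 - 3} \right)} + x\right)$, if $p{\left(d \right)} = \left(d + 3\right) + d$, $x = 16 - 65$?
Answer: $-704$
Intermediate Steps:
$A = 16$
$x = -49$ ($x = 16 - 65 = -49$)
$p{\left(d \right)} = 3 + 2 d$ ($p{\left(d \right)} = \left(3 + d\right) + d = 3 + 2 d$)
$A \left(p{\left(\frac{-2 - 1}{0 - 3} \right)} + x\right) = 16 \left(\left(3 + 2 \frac{-2 - 1}{0 - 3}\right) - 49\right) = 16 \left(\left(3 + 2 \left(- \frac{3}{-3}\right)\right) - 49\right) = 16 \left(\left(3 + 2 \left(\left(-3\right) \left(- \frac{1}{3}\right)\right)\right) - 49\right) = 16 \left(\left(3 + 2 \cdot 1\right) - 49\right) = 16 \left(\left(3 + 2\right) - 49\right) = 16 \left(5 - 49\right) = 16 \left(-44\right) = -704$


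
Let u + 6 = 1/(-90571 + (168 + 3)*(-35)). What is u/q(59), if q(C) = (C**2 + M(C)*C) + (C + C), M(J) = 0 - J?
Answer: -579337/11393608 ≈ -0.050848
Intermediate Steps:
M(J) = -J
u = -579337/96556 (u = -6 + 1/(-90571 + (168 + 3)*(-35)) = -6 + 1/(-90571 + 171*(-35)) = -6 + 1/(-90571 - 5985) = -6 + 1/(-96556) = -6 - 1/96556 = -579337/96556 ≈ -6.0000)
q(C) = 2*C (q(C) = (C**2 + (-C)*C) + (C + C) = (C**2 - C**2) + 2*C = 0 + 2*C = 2*C)
u/q(59) = -579337/(96556*(2*59)) = -579337/96556/118 = -579337/96556*1/118 = -579337/11393608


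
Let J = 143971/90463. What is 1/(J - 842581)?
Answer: -90463/76222261032 ≈ -1.1868e-6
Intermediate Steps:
J = 143971/90463 (J = 143971*(1/90463) = 143971/90463 ≈ 1.5915)
1/(J - 842581) = 1/(143971/90463 - 842581) = 1/(-76222261032/90463) = -90463/76222261032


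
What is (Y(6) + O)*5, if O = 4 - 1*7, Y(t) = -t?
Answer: -45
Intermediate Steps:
O = -3 (O = 4 - 7 = -3)
(Y(6) + O)*5 = (-1*6 - 3)*5 = (-6 - 3)*5 = -9*5 = -45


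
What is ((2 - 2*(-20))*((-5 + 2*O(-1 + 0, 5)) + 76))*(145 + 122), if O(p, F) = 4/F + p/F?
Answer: 4048254/5 ≈ 8.0965e+5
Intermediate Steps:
((2 - 2*(-20))*((-5 + 2*O(-1 + 0, 5)) + 76))*(145 + 122) = ((2 - 2*(-20))*((-5 + 2*((4 + (-1 + 0))/5)) + 76))*(145 + 122) = ((2 + 40)*((-5 + 2*((4 - 1)/5)) + 76))*267 = (42*((-5 + 2*((⅕)*3)) + 76))*267 = (42*((-5 + 2*(⅗)) + 76))*267 = (42*((-5 + 6/5) + 76))*267 = (42*(-19/5 + 76))*267 = (42*(361/5))*267 = (15162/5)*267 = 4048254/5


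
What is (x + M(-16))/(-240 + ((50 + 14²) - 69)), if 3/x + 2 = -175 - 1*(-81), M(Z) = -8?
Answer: 257/2016 ≈ 0.12748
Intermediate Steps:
x = -1/32 (x = 3/(-2 + (-175 - 1*(-81))) = 3/(-2 + (-175 + 81)) = 3/(-2 - 94) = 3/(-96) = 3*(-1/96) = -1/32 ≈ -0.031250)
(x + M(-16))/(-240 + ((50 + 14²) - 69)) = (-1/32 - 8)/(-240 + ((50 + 14²) - 69)) = -257/(32*(-240 + ((50 + 196) - 69))) = -257/(32*(-240 + (246 - 69))) = -257/(32*(-240 + 177)) = -257/32/(-63) = -257/32*(-1/63) = 257/2016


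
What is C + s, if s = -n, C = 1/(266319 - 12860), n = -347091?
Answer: 87973337770/253459 ≈ 3.4709e+5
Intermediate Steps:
C = 1/253459 ≈ 3.9454e-6
s = 347091 (s = -1*(-347091) = 347091)
C + s = 1/253459 + 347091 = 87973337770/253459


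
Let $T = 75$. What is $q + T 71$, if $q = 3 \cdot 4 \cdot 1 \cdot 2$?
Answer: $5349$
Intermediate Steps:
$q = 24$ ($q = 12 \cdot 1 \cdot 2 = 12 \cdot 2 = 24$)
$q + T 71 = 24 + 75 \cdot 71 = 24 + 5325 = 5349$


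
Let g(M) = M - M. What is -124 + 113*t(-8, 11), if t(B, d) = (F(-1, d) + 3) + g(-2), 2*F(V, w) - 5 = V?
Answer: 441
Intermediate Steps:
F(V, w) = 5/2 + V/2
g(M) = 0
t(B, d) = 5 (t(B, d) = ((5/2 + (½)*(-1)) + 3) + 0 = ((5/2 - ½) + 3) + 0 = (2 + 3) + 0 = 5 + 0 = 5)
-124 + 113*t(-8, 11) = -124 + 113*5 = -124 + 565 = 441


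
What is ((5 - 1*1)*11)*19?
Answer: 836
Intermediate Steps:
((5 - 1*1)*11)*19 = ((5 - 1)*11)*19 = (4*11)*19 = 44*19 = 836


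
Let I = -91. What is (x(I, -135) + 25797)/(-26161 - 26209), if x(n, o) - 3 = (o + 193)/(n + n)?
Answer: -2347771/4765670 ≈ -0.49264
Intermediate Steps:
x(n, o) = 3 + (193 + o)/(2*n) (x(n, o) = 3 + (o + 193)/(n + n) = 3 + (193 + o)/((2*n)) = 3 + (193 + o)*(1/(2*n)) = 3 + (193 + o)/(2*n))
(x(I, -135) + 25797)/(-26161 - 26209) = ((½)*(193 - 135 + 6*(-91))/(-91) + 25797)/(-26161 - 26209) = ((½)*(-1/91)*(193 - 135 - 546) + 25797)/(-52370) = ((½)*(-1/91)*(-488) + 25797)*(-1/52370) = (244/91 + 25797)*(-1/52370) = (2347771/91)*(-1/52370) = -2347771/4765670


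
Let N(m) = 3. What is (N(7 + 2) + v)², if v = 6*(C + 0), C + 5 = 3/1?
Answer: 81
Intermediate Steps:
C = -2 (C = -5 + 3/1 = -5 + 3*1 = -5 + 3 = -2)
v = -12 (v = 6*(-2 + 0) = 6*(-2) = -12)
(N(7 + 2) + v)² = (3 - 12)² = (-9)² = 81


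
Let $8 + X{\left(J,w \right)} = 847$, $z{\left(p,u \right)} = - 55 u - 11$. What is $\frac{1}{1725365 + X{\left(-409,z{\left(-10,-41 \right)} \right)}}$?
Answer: $\frac{1}{1726204} \approx 5.7931 \cdot 10^{-7}$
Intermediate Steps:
$z{\left(p,u \right)} = -11 - 55 u$
$X{\left(J,w \right)} = 839$ ($X{\left(J,w \right)} = -8 + 847 = 839$)
$\frac{1}{1725365 + X{\left(-409,z{\left(-10,-41 \right)} \right)}} = \frac{1}{1725365 + 839} = \frac{1}{1726204}$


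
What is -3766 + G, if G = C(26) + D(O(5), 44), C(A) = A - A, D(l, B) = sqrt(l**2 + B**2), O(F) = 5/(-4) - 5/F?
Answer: -3766 + sqrt(31057)/4 ≈ -3721.9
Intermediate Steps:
O(F) = -5/4 - 5/F (O(F) = 5*(-1/4) - 5/F = -5/4 - 5/F)
D(l, B) = sqrt(B**2 + l**2)
C(A) = 0
G = sqrt(31057)/4 (G = 0 + sqrt(44**2 + (-5/4 - 5/5)**2) = 0 + sqrt(1936 + (-5/4 - 5*1/5)**2) = 0 + sqrt(1936 + (-5/4 - 1)**2) = 0 + sqrt(1936 + (-9/4)**2) = 0 + sqrt(1936 + 81/16) = 0 + sqrt(31057/16) = 0 + sqrt(31057)/4 = sqrt(31057)/4 ≈ 44.057)
-3766 + G = -3766 + sqrt(31057)/4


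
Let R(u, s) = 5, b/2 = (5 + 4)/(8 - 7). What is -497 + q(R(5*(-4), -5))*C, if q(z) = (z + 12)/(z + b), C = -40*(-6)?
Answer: -7351/23 ≈ -319.61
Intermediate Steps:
b = 18 (b = 2*((5 + 4)/(8 - 7)) = 2*(9/1) = 2*(9*1) = 2*9 = 18)
C = 240
q(z) = (12 + z)/(18 + z) (q(z) = (z + 12)/(z + 18) = (12 + z)/(18 + z))
-497 + q(R(5*(-4), -5))*C = -497 + ((12 + 5)/(18 + 5))*240 = -497 + (17/23)*240 = -497 + 4080/23 = -7351/23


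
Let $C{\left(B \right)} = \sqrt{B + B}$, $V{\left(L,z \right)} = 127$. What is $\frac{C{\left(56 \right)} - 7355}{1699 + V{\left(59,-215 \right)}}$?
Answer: $- \frac{7355}{1826} + \frac{2 \sqrt{7}}{913} \approx -4.0221$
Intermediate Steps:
$C{\left(B \right)} = \sqrt{2} \sqrt{B}$ ($C{\left(B \right)} = \sqrt{2 B} = \sqrt{2} \sqrt{B}$)
$\frac{C{\left(56 \right)} - 7355}{1699 + V{\left(59,-215 \right)}} = \frac{\sqrt{2} \sqrt{56} - 7355}{1699 + 127} = \frac{\sqrt{2} \cdot 2 \sqrt{14} - 7355}{1826} = \left(4 \sqrt{7} - 7355\right) \frac{1}{1826} = \left(-7355 + 4 \sqrt{7}\right) \frac{1}{1826} = - \frac{7355}{1826} + \frac{2 \sqrt{7}}{913}$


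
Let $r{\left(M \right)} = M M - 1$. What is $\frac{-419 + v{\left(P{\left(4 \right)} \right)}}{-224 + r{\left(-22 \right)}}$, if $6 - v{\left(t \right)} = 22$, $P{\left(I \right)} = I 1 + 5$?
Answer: $- \frac{435}{259} \approx -1.6795$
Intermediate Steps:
$P{\left(I \right)} = 5 + I$ ($P{\left(I \right)} = I + 5 = 5 + I$)
$v{\left(t \right)} = -16$ ($v{\left(t \right)} = 6 - 22 = -16$)
$r{\left(M \right)} = -1 + M^{2}$ ($r{\left(M \right)} = M^{2} - 1 = -1 + M^{2}$)
$\frac{-419 + v{\left(P{\left(4 \right)} \right)}}{-224 + r{\left(-22 \right)}} = \frac{-419 - 16}{-224 - \left(1 - \left(-22\right)^{2}\right)} = - \frac{435}{-224 + \left(-1 + 484\right)} = - \frac{435}{-224 + 483} = - \frac{435}{259}$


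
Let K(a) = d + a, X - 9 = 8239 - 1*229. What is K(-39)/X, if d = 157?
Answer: 118/8019 ≈ 0.014715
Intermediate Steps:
X = 8019 (X = 9 + (8239 - 1*229) = 9 + (8239 - 229) = 9 + 8010 = 8019)
K(a) = 157 + a
K(-39)/X = (157 - 39)/8019 = 118*(1/8019) = 118/8019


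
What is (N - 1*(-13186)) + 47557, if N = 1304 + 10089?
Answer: 72136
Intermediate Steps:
N = 11393
(N - 1*(-13186)) + 47557 = (11393 - 1*(-13186)) + 47557 = (11393 + 13186) + 47557 = 24579 + 47557 = 72136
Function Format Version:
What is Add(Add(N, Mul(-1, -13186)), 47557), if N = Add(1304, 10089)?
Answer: 72136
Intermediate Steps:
N = 11393
Add(Add(N, Mul(-1, -13186)), 47557) = Add(Add(11393, Mul(-1, -13186)), 47557) = Add(Add(11393, 13186), 47557) = Add(24579, 47557) = 72136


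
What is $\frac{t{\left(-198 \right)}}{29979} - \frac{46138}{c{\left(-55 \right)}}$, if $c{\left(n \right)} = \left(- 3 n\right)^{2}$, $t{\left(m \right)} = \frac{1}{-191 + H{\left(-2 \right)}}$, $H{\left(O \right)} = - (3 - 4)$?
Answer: $- \frac{5840056369}{3446086050} \approx -1.6947$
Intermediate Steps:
$H{\left(O \right)} = 1$ ($H{\left(O \right)} = \left(-1\right) \left(-1\right) = 1$)
$t{\left(m \right)} = - \frac{1}{190}$ ($t{\left(m \right)} = \frac{1}{-191 + 1} = \frac{1}{-190} = - \frac{1}{190}$)
$c{\left(n \right)} = 9 n^{2}$
$\frac{t{\left(-198 \right)}}{29979} - \frac{46138}{c{\left(-55 \right)}} = - \frac{1}{190 \cdot 29979} - \frac{46138}{9 \left(-55\right)^{2}} = \left(- \frac{1}{190}\right) \frac{1}{29979} - \frac{46138}{9 \cdot 3025} = - \frac{1}{5696010} - \frac{46138}{27225} = - \frac{5840056369}{3446086050}$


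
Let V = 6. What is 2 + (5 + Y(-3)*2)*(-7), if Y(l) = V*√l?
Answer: -33 - 84*I*√3 ≈ -33.0 - 145.49*I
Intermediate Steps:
Y(l) = 6*√l
2 + (5 + Y(-3)*2)*(-7) = 2 + (5 + (6*√(-3))*2)*(-7) = 2 + (5 + (6*(I*√3))*2)*(-7) = 2 + (5 + (6*I*√3)*2)*(-7) = 2 + (5 + 12*I*√3)*(-7) = 2 + (-35 - 84*I*√3) = -33 - 84*I*√3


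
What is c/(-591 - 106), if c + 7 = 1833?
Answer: -1826/697 ≈ -2.6198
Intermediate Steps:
c = 1826 (c = -7 + 1833 = 1826)
c/(-591 - 106) = 1826/(-591 - 106) = 1826/(-697) = 1826*(-1/697) = -1826/697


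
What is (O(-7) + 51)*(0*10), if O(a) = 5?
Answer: 0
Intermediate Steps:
(O(-7) + 51)*(0*10) = (5 + 51)*(0*10) = 56*0 = 0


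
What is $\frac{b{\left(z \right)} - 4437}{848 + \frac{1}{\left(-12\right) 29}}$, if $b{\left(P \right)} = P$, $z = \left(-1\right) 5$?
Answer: $- \frac{1545816}{295103} \approx -5.2382$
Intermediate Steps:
$z = -5$
$\frac{b{\left(z \right)} - 4437}{848 + \frac{1}{\left(-12\right) 29}} = \frac{-5 - 4437}{848 + \frac{1}{\left(-12\right) 29}} = - \frac{4442}{848 + \frac{1}{-348}} = - \frac{4442}{848 - \frac{1}{348}} = - \frac{4442}{\frac{295103}{348}} = \left(-4442\right) \frac{348}{295103} = - \frac{1545816}{295103}$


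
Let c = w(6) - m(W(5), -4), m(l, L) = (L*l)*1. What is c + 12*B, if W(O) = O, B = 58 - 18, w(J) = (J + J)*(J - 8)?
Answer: 476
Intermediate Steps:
w(J) = 2*J*(-8 + J) (w(J) = (2*J)*(-8 + J) = 2*J*(-8 + J))
B = 40
m(l, L) = L*l
c = -4 (c = 2*6*(-8 + 6) - (-4)*5 = 2*6*(-2) - 1*(-20) = -24 + 20 = -4)
c + 12*B = -4 + 12*40 = -4 + 480 = 476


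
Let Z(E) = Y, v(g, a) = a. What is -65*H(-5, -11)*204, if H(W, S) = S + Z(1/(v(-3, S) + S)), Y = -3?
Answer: 185640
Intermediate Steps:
Z(E) = -3
H(W, S) = -3 + S (H(W, S) = S - 3 = -3 + S)
-65*H(-5, -11)*204 = -65*(-3 - 11)*204 = -65*(-14)*204 = 910*204 = 185640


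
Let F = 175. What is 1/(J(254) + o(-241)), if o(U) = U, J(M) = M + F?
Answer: 1/188 ≈ 0.0053191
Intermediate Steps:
J(M) = 175 + M (J(M) = M + 175 = 175 + M)
1/(J(254) + o(-241)) = 1/((175 + 254) - 241) = 1/(429 - 241) = 1/188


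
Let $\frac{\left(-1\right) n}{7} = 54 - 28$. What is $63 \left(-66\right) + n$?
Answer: $-4340$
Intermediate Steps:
$n = -182$ ($n = - 7 \left(54 - 28\right) = \left(-7\right) 26 = -182$)
$63 \left(-66\right) + n = 63 \left(-66\right) - 182 = -4158 - 182 = -4340$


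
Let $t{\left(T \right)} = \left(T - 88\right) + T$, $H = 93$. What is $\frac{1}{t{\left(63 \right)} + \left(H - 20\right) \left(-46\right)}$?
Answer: $- \frac{1}{3320} \approx -0.0003012$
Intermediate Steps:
$t{\left(T \right)} = -88 + 2 T$ ($t{\left(T \right)} = \left(-88 + T\right) + T = -88 + 2 T$)
$\frac{1}{t{\left(63 \right)} + \left(H - 20\right) \left(-46\right)} = \frac{1}{\left(-88 + 2 \cdot 63\right) + \left(93 - 20\right) \left(-46\right)} = \frac{1}{\left(-88 + 126\right) + 73 \left(-46\right)} = \frac{1}{38 - 3358} = \frac{1}{-3320} = - \frac{1}{3320}$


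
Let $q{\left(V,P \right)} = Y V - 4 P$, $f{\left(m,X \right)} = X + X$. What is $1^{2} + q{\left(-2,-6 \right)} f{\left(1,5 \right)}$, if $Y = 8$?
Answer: $81$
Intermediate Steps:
$f{\left(m,X \right)} = 2 X$
$q{\left(V,P \right)} = - 4 P + 8 V$ ($q{\left(V,P \right)} = 8 V - 4 P = - 4 P + 8 V$)
$1^{2} + q{\left(-2,-6 \right)} f{\left(1,5 \right)} = 1^{2} + \left(\left(-4\right) \left(-6\right) + 8 \left(-2\right)\right) 2 \cdot 5 = 1 + \left(24 - 16\right) 10 = 1 + 8 \cdot 10 = 1 + 80 = 81$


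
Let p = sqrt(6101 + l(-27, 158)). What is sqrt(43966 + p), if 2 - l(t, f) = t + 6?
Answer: sqrt(43966 + 2*sqrt(1531)) ≈ 209.87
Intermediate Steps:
l(t, f) = -4 - t (l(t, f) = 2 - (t + 6) = 2 - (6 + t) = 2 + (-6 - t) = -4 - t)
p = 2*sqrt(1531) (p = sqrt(6101 + (-4 - 1*(-27))) = sqrt(6101 + (-4 + 27)) = sqrt(6101 + 23) = sqrt(6124) = 2*sqrt(1531) ≈ 78.256)
sqrt(43966 + p) = sqrt(43966 + 2*sqrt(1531))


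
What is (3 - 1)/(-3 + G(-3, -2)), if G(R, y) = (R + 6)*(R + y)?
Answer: -⅑ ≈ -0.11111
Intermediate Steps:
G(R, y) = (6 + R)*(R + y)
(3 - 1)/(-3 + G(-3, -2)) = (3 - 1)/(-3 + ((-3)² + 6*(-3) + 6*(-2) - 3*(-2))) = 2/(-3 + (9 - 18 - 12 + 6)) = 2/(-3 - 15) = 2/(-18) = 2*(-1/18) = -⅑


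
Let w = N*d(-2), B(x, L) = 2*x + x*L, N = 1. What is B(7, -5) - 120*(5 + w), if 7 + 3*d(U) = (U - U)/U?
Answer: -341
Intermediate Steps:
B(x, L) = 2*x + L*x
d(U) = -7/3 (d(U) = -7/3 + ((U - U)/U)/3 = -7/3 + (0/U)/3 = -7/3 + (⅓)*0 = -7/3 + 0 = -7/3)
w = -7/3 (w = 1*(-7/3) = -7/3 ≈ -2.3333)
B(7, -5) - 120*(5 + w) = 7*(2 - 5) - 120*(5 - 7/3) = 7*(-3) - 120*8/3 = -21 - 60*16/3 = -21 - 320 = -341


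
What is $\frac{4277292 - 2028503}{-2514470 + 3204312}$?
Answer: $\frac{2248789}{689842} \approx 3.2599$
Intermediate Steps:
$\frac{4277292 - 2028503}{-2514470 + 3204312} = \frac{2248789}{689842}$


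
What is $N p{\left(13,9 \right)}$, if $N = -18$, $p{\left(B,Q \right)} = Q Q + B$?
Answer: $-1692$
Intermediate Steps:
$p{\left(B,Q \right)} = B + Q^{2}$ ($p{\left(B,Q \right)} = Q^{2} + B = B + Q^{2}$)
$N p{\left(13,9 \right)} = - 18 \left(13 + 9^{2}\right) = - 18 \left(13 + 81\right) = \left(-18\right) 94 = -1692$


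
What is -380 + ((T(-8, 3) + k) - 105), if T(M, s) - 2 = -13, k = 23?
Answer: -473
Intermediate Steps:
T(M, s) = -11 (T(M, s) = 2 - 13 = -11)
-380 + ((T(-8, 3) + k) - 105) = -380 + ((-11 + 23) - 105) = -380 + (12 - 105) = -380 - 93 = -473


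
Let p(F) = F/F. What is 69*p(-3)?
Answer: 69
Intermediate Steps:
p(F) = 1
69*p(-3) = 69*1 = 69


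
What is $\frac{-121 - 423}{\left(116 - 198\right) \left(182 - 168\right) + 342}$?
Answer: $\frac{272}{403} \approx 0.67494$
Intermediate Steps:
$\frac{-121 - 423}{\left(116 - 198\right) \left(182 - 168\right) + 342} = - \frac{544}{\left(-82\right) 14 + 342} = - \frac{544}{-1148 + 342} = - \frac{544}{-806} = \left(-544\right) \left(- \frac{1}{806}\right) = \frac{272}{403}$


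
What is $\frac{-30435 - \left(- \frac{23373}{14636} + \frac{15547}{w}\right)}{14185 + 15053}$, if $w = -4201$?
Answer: $- \frac{1870995682795}{1797722872968} \approx -1.0408$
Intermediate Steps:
$\frac{-30435 - \left(- \frac{23373}{14636} + \frac{15547}{w}\right)}{14185 + 15053} = \frac{-30435 - \left(- \frac{23373}{14636} - \frac{15547}{4201}\right)}{14185 + 15053} = \frac{-30435 - - \frac{325735865}{61485836}}{29238} = \left(-30435 + \left(\frac{23373}{14636} + \frac{15547}{4201}\right)\right) \frac{1}{29238} = \left(-30435 + \frac{325735865}{61485836}\right) \frac{1}{29238} = \left(- \frac{1870995682795}{61485836}\right) \frac{1}{29238} = - \frac{1870995682795}{1797722872968}$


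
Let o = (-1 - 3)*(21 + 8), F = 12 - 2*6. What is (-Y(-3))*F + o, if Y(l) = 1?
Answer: -116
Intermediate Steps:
F = 0 (F = 12 - 1*12 = 12 - 12 = 0)
o = -116 (o = -4*29 = -116)
(-Y(-3))*F + o = -1*1*0 - 116 = -1*0 - 116 = 0 - 116 = -116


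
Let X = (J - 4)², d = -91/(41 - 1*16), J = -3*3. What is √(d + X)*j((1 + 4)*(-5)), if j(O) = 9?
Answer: 9*√4134/5 ≈ 115.73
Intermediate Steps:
J = -9
d = -91/25 (d = -91/(41 - 16) = -91/25 ≈ -3.6400)
X = 169 (X = (-9 - 4)² = (-13)² = 169)
√(d + X)*j((1 + 4)*(-5)) = √(-91/25 + 169)*9 = √(4134/25)*9 = (√4134/5)*9 = 9*√4134/5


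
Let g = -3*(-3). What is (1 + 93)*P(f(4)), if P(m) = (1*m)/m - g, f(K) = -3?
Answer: -752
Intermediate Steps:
g = 9
P(m) = -8 (P(m) = (1*m)/m - 1*9 = m/m - 9 = 1 - 9 = -8)
(1 + 93)*P(f(4)) = (1 + 93)*(-8) = 94*(-8) = -752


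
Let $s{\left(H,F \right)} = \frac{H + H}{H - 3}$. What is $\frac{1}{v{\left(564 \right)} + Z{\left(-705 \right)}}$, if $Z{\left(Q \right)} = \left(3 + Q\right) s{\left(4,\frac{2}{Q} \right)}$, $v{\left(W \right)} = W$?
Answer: $- \frac{1}{5052} \approx -0.00019794$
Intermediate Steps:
$s{\left(H,F \right)} = \frac{2 H}{-3 + H}$
$Z{\left(Q \right)} = 24 + 8 Q$ ($Z{\left(Q \right)} = \left(3 + Q\right) 2 \cdot 4 \frac{1}{-3 + 4} = \left(3 + Q\right) 2 \cdot 4 \cdot 1^{-1} = \left(3 + Q\right) 2 \cdot 4 \cdot 1 = \left(3 + Q\right) 8 = 24 + 8 Q$)
$\frac{1}{v{\left(564 \right)} + Z{\left(-705 \right)}} = \frac{1}{564 + \left(24 + 8 \left(-705\right)\right)} = \frac{1}{564 + \left(24 - 5640\right)} = \frac{1}{564 - 5616} = \frac{1}{-5052} = - \frac{1}{5052}$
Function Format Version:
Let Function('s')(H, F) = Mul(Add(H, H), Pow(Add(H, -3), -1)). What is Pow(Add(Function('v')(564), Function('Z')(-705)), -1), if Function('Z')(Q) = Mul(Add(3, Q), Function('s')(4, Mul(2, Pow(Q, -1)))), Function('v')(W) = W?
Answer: Rational(-1, 5052) ≈ -0.00019794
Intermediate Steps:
Function('s')(H, F) = Mul(2, H, Pow(Add(-3, H), -1)) (Function('s')(H, F) = Mul(Mul(2, H), Pow(Add(-3, H), -1)) = Mul(2, H, Pow(Add(-3, H), -1)))
Function('Z')(Q) = Add(24, Mul(8, Q)) (Function('Z')(Q) = Mul(Add(3, Q), Mul(2, 4, Pow(Add(-3, 4), -1))) = Mul(Add(3, Q), Mul(2, 4, Pow(1, -1))) = Mul(Add(3, Q), Mul(2, 4, 1)) = Mul(Add(3, Q), 8) = Add(24, Mul(8, Q)))
Pow(Add(Function('v')(564), Function('Z')(-705)), -1) = Pow(Add(564, Add(24, Mul(8, -705))), -1) = Pow(Add(564, Add(24, -5640)), -1) = Pow(Add(564, -5616), -1) = Pow(-5052, -1) = Rational(-1, 5052)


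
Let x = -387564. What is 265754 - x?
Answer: 653318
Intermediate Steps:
265754 - x = 265754 - 1*(-387564) = 265754 + 387564 = 653318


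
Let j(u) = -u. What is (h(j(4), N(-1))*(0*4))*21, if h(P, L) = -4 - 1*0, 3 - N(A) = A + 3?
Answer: 0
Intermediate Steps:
N(A) = -A (N(A) = 3 - (A + 3) = 3 - (3 + A) = 3 + (-3 - A) = -A)
h(P, L) = -4 (h(P, L) = -4 + 0 = -4)
(h(j(4), N(-1))*(0*4))*21 = -0*4*21 = -4*0*21 = 0*21 = 0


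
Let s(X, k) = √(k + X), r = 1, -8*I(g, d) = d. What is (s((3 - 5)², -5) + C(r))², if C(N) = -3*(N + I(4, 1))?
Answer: 377/64 - 21*I/4 ≈ 5.8906 - 5.25*I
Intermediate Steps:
I(g, d) = -d/8
C(N) = 3/8 - 3*N (C(N) = -3*(N - ⅛*1) = -3*(N - ⅛) = -3*(-⅛ + N) = 3/8 - 3*N)
s(X, k) = √(X + k)
(s((3 - 5)², -5) + C(r))² = (√((3 - 5)² - 5) + (3/8 - 3*1))² = (√((-2)² - 5) + (3/8 - 3))² = (√(4 - 5) - 21/8)² = (√(-1) - 21/8)² = (I - 21/8)² = (-21/8 + I)²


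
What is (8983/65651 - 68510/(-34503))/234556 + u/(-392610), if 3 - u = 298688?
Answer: 56879939500240083/74765614043939812 ≈ 0.76078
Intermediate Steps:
u = -298685 (u = 3 - 1*298688 = 3 - 298688 = -298685)
(8983/65651 - 68510/(-34503))/234556 + u/(-392610) = (8983/65651 - 68510/(-34503))/234556 - 298685/(-392610) = (8983*(1/65651) - 68510*(-1/34503))*(1/234556) - 298685*(-1/392610) = (8983/65651 + 2210/1113)*(1/234556) + 59737/78522 = (155086789/73069563)*(1/234556) + 59737/78522 = 155086789/17138904419028 + 59737/78522 = 56879939500240083/74765614043939812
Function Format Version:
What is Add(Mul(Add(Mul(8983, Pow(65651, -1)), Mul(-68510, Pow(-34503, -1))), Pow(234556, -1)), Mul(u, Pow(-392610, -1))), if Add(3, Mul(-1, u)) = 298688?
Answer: Rational(56879939500240083, 74765614043939812) ≈ 0.76078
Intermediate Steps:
u = -298685 (u = Add(3, Mul(-1, 298688)) = Add(3, -298688) = -298685)
Add(Mul(Add(Mul(8983, Pow(65651, -1)), Mul(-68510, Pow(-34503, -1))), Pow(234556, -1)), Mul(u, Pow(-392610, -1))) = Add(Mul(Add(Mul(8983, Pow(65651, -1)), Mul(-68510, Pow(-34503, -1))), Pow(234556, -1)), Mul(-298685, Pow(-392610, -1))) = Add(Mul(Add(Mul(8983, Rational(1, 65651)), Mul(-68510, Rational(-1, 34503))), Rational(1, 234556)), Mul(-298685, Rational(-1, 392610))) = Add(Mul(Add(Rational(8983, 65651), Rational(2210, 1113)), Rational(1, 234556)), Rational(59737, 78522)) = Add(Mul(Rational(155086789, 73069563), Rational(1, 234556)), Rational(59737, 78522)) = Add(Rational(155086789, 17138904419028), Rational(59737, 78522)) = Rational(56879939500240083, 74765614043939812)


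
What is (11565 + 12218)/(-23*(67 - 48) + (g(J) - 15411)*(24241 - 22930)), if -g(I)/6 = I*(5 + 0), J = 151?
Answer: -23783/26143088 ≈ -0.00090972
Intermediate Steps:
g(I) = -30*I (g(I) = -6*I*(5 + 0) = -6*I*5 = -30*I)
(11565 + 12218)/(-23*(67 - 48) + (g(J) - 15411)*(24241 - 22930)) = (11565 + 12218)/(-23*(67 - 48) + (-30*151 - 15411)*(24241 - 22930)) = 23783/(-23*19 + (-4530 - 15411)*1311) = 23783/(-437 - 19941*1311) = 23783/(-437 - 26142651) = 23783/(-26143088) = 23783*(-1/26143088) = -23783/26143088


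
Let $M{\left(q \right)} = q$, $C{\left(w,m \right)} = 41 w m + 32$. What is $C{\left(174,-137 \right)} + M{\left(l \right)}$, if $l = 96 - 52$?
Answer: $-977282$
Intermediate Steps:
$C{\left(w,m \right)} = 32 + 41 m w$ ($C{\left(w,m \right)} = 41 m w + 32 = 32 + 41 m w$)
$l = 44$ ($l = 96 - 52 = 44$)
$C{\left(174,-137 \right)} + M{\left(l \right)} = \left(32 + 41 \left(-137\right) 174\right) + 44 = \left(32 - 977358\right) + 44 = -977326 + 44 = -977282$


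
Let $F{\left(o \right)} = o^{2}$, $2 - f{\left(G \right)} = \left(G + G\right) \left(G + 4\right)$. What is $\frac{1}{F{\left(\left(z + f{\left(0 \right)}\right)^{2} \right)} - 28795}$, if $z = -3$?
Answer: $- \frac{1}{28794} \approx -3.4729 \cdot 10^{-5}$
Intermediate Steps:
$f{\left(G \right)} = 2 - 2 G \left(4 + G\right)$ ($f{\left(G \right)} = 2 - \left(G + G\right) \left(G + 4\right) = 2 - 2 G \left(4 + G\right)$)
$\frac{1}{F{\left(\left(z + f{\left(0 \right)}\right)^{2} \right)} - 28795} = \frac{1}{\left(\left(-3 - \left(-2 + 2 \cdot 0^{2}\right)\right)^{2}\right)^{2} - 28795} = \frac{1}{\left(\left(-3 + \left(2 + 0 - 0\right)\right)^{2}\right)^{2} - 28795} = \frac{1}{\left(\left(-3 + \left(2 + 0 + 0\right)\right)^{2}\right)^{2} - 28795} = \frac{1}{\left(\left(-3 + 2\right)^{2}\right)^{2} - 28795} = \frac{1}{\left(\left(-1\right)^{2}\right)^{2} - 28795} = \frac{1}{1^{2} - 28795} = \frac{1}{1 - 28795} = \frac{1}{-28794} = - \frac{1}{28794}$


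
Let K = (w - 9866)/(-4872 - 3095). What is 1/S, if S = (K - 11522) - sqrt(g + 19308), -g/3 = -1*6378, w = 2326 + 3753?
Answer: -243768920143/2807776281640277 + 63473089*sqrt(38442)/8423328844920831 ≈ -8.5342e-5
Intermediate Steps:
w = 6079
g = 19134 (g = -(-3)*6378 = -3*(-6378) = 19134)
K = 3787/7967 (K = (6079 - 9866)/(-4872 - 3095) = -3787/(-7967) = -3787*(-1/7967) = 3787/7967 ≈ 0.47534)
S = -91791987/7967 - sqrt(38442) (S = (3787/7967 - 11522) - sqrt(19134 + 19308) = -91791987/7967 - sqrt(38442) ≈ -11718.)
1/S = 1/(-91791987/7967 - sqrt(38442))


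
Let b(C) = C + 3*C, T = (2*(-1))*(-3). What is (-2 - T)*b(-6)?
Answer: 192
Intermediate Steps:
T = 6 (T = -2*(-3) = 6)
b(C) = 4*C
(-2 - T)*b(-6) = (-2 - 1*6)*(4*(-6)) = (-2 - 6)*(-24) = -8*(-24) = 192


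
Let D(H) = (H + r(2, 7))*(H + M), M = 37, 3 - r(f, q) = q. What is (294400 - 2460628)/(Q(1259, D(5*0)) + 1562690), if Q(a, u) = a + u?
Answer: -722076/521267 ≈ -1.3852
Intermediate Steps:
r(f, q) = 3 - q
D(H) = (-4 + H)*(37 + H) (D(H) = (H + (3 - 1*7))*(H + 37) = (H + (3 - 7))*(37 + H) = (H - 4)*(37 + H) = (-4 + H)*(37 + H))
(294400 - 2460628)/(Q(1259, D(5*0)) + 1562690) = (294400 - 2460628)/((1259 + (-148 + (5*0)² + 33*(5*0))) + 1562690) = -2166228/((1259 + (-148 + 0² + 33*0)) + 1562690) = -2166228/((1259 + (-148 + 0 + 0)) + 1562690) = -2166228/((1259 - 148) + 1562690) = -2166228/(1111 + 1562690) = -2166228/1563801 = -2166228*1/1563801 = -722076/521267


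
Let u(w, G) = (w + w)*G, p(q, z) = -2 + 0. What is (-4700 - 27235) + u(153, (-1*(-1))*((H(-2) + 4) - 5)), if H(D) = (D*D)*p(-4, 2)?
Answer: -34689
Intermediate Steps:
p(q, z) = -2
H(D) = -2*D**2 (H(D) = (D*D)*(-2) = D**2*(-2) = -2*D**2)
u(w, G) = 2*G*w (u(w, G) = (2*w)*G = 2*G*w)
(-4700 - 27235) + u(153, (-1*(-1))*((H(-2) + 4) - 5)) = (-4700 - 27235) + 2*((-1*(-1))*((-2*(-2)**2 + 4) - 5))*153 = -31935 + 2*(1*((-2*4 + 4) - 5))*153 = -31935 + 2*(1*((-8 + 4) - 5))*153 = -31935 + 2*(1*(-4 - 5))*153 = -31935 + 2*(1*(-9))*153 = -31935 + 2*(-9)*153 = -31935 - 2754 = -34689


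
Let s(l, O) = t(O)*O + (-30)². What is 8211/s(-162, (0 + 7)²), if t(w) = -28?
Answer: -8211/472 ≈ -17.396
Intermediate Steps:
s(l, O) = 900 - 28*O (s(l, O) = -28*O + (-30)² = -28*O + 900 = 900 - 28*O)
8211/s(-162, (0 + 7)²) = 8211/(900 - 28*(0 + 7)²) = 8211/(900 - 28*7²) = 8211/(900 - 28*49) = 8211/(900 - 1372) = 8211/(-472) = 8211*(-1/472) = -8211/472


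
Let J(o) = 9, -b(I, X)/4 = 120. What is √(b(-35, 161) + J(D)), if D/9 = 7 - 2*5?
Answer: I*√471 ≈ 21.703*I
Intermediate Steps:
b(I, X) = -480 (b(I, X) = -4*120 = -480)
D = -27 (D = 9*(7 - 2*5) = 9*(7 - 10) = 9*(-3) = -27)
√(b(-35, 161) + J(D)) = √(-480 + 9) = √(-471) = I*√471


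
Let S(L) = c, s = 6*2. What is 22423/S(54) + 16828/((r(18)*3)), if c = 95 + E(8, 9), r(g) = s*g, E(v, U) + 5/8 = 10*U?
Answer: 35265533/238950 ≈ 147.59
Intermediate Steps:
E(v, U) = -5/8 + 10*U
s = 12
r(g) = 12*g
c = 1475/8 (c = 95 + (-5/8 + 10*9) = 95 + (-5/8 + 90) = 95 + 715/8 = 1475/8 ≈ 184.38)
S(L) = 1475/8
22423/S(54) + 16828/((r(18)*3)) = 22423/(1475/8) + 16828/(((12*18)*3)) = 22423*(8/1475) + 16828/((216*3)) = 179384/1475 + 16828/648 = 179384/1475 + 16828*(1/648) = 179384/1475 + 4207/162 = 35265533/238950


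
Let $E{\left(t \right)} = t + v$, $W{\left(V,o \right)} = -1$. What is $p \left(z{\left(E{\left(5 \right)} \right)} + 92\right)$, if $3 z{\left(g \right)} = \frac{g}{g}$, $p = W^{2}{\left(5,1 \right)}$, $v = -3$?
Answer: $\frac{277}{3} \approx 92.333$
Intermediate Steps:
$E{\left(t \right)} = -3 + t$ ($E{\left(t \right)} = t - 3 = -3 + t$)
$p = 1$ ($p = \left(-1\right)^{2} = 1$)
$z{\left(g \right)} = \frac{1}{3}$ ($z{\left(g \right)} = \frac{g \frac{1}{g}}{3} = \frac{1}{3} \cdot 1 = \frac{1}{3}$)
$p \left(z{\left(E{\left(5 \right)} \right)} + 92\right) = 1 \left(\frac{1}{3} + 92\right) = 1 \cdot \frac{277}{3} = \frac{277}{3}$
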